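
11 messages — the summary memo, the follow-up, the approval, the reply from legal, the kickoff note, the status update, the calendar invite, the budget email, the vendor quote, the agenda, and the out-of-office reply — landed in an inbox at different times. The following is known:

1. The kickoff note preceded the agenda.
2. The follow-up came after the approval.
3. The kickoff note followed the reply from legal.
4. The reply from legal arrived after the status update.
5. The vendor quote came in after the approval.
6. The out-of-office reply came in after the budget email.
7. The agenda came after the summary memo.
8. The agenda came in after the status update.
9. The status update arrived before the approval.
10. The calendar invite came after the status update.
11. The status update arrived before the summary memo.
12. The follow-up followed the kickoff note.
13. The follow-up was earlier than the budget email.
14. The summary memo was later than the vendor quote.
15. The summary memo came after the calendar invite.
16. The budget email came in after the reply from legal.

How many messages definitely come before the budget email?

Directly stated before the budget email: the follow-up and the reply from legal.
The approval reaches the budget email via the approval → the follow-up → the budget email.
The kickoff note reaches the budget email via the kickoff note → the follow-up → the budget email.
The status update reaches the budget email via the status update → the reply from legal → the budget email.
That's the approval, the follow-up, the kickoff note, the reply from legal, and the status update — 5 in all.

5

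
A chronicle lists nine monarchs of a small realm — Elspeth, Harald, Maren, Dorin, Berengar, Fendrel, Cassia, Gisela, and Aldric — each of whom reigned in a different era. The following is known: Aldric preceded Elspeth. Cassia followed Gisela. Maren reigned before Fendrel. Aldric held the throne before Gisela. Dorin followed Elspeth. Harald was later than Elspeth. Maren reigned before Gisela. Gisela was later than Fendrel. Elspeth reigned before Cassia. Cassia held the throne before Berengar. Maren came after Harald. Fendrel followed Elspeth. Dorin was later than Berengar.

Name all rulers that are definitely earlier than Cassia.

Aldric, Elspeth, Fendrel, Gisela, Harald, Maren

Directly stated before Cassia: Elspeth and Gisela.
Aldric reaches Cassia via Aldric → Gisela → Cassia.
Fendrel reaches Cassia via Fendrel → Gisela → Cassia.
Harald reaches Cassia via Harald → Maren → Gisela → Cassia.
Likewise Maren reaches Cassia by chaining the stated constraints.
No chain forces Dorin (or any of the others) ahead of Cassia.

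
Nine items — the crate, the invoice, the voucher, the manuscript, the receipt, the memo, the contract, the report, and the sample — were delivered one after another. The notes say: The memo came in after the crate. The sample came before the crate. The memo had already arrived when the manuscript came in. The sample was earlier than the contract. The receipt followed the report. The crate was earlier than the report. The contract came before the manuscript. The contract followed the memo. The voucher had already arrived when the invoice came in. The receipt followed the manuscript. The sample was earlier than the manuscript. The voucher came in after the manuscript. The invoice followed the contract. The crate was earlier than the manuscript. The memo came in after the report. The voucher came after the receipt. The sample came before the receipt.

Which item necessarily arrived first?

the sample

The sample has a chain of constraints placing it before every other item, so the sample must be first.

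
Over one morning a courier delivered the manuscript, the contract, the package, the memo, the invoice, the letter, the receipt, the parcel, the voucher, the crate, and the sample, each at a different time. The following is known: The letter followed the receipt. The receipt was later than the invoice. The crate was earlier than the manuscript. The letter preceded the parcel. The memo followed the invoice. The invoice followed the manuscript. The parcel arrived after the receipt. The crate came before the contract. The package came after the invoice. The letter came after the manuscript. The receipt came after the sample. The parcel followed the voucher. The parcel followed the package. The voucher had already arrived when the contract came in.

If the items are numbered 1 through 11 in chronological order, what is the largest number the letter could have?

10

The letter must come before the parcel — 1 item forced after it.
Everything else can be placed before the letter in some valid order, so the letter can sit as late as position 11 − 1 = 10.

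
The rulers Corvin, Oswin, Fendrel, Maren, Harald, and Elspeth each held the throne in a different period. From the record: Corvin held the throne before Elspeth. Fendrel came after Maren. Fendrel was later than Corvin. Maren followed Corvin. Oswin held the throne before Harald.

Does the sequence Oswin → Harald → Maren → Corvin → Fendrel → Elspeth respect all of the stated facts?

no

The constraints require Corvin before Maren, but in the proposed sequence Maren appears ahead of Corvin. That one violation is enough.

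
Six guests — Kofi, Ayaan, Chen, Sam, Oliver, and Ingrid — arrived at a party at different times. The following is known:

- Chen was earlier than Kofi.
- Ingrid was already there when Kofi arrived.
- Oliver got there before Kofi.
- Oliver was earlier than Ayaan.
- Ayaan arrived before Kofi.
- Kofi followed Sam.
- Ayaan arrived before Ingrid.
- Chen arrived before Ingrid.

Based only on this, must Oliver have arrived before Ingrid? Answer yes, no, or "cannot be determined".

yes

Chain the constraints: Oliver → Ayaan → Ingrid. Each link is directly stated, so Oliver comes before Ingrid.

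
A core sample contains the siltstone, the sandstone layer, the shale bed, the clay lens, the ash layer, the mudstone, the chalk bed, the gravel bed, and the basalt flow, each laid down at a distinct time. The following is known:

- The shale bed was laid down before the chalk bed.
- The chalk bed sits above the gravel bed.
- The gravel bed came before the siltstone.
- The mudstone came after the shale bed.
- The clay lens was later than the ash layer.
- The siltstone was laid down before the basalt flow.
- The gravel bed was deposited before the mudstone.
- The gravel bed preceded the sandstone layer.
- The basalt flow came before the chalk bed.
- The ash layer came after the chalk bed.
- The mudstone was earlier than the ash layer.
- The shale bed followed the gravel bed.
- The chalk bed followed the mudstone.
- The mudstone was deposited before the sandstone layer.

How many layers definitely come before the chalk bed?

5

Directly stated before the chalk bed: the basalt flow, the gravel bed, the mudstone, and the shale bed.
The siltstone reaches the chalk bed via the siltstone → the basalt flow → the chalk bed.
That's the basalt flow, the gravel bed, the mudstone, the shale bed, and the siltstone — 5 in all.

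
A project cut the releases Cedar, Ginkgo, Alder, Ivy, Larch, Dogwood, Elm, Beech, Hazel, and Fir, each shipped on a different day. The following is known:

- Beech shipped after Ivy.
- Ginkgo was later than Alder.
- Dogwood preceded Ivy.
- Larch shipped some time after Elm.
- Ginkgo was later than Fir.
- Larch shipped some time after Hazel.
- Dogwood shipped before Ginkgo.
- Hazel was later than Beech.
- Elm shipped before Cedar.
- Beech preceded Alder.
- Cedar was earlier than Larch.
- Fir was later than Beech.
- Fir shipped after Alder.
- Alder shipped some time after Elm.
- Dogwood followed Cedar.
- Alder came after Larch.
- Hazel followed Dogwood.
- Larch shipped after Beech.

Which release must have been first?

Elm

Elm has a chain of constraints placing it before every other release, so Elm must be first.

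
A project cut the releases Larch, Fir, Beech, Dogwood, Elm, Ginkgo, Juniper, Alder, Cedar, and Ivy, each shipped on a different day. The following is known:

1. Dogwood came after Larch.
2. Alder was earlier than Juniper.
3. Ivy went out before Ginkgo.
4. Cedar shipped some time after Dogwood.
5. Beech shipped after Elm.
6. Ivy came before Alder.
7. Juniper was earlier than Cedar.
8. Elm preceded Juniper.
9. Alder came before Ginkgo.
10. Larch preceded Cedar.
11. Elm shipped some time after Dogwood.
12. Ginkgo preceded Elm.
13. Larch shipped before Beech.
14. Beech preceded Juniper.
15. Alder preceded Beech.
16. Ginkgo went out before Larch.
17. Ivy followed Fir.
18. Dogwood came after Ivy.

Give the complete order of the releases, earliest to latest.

The constraints fix every adjacent pair, so only one ordering works:
Fir → Ivy → Alder → Ginkgo → Larch → Dogwood → Elm → Beech → Juniper → Cedar.

Fir, Ivy, Alder, Ginkgo, Larch, Dogwood, Elm, Beech, Juniper, Cedar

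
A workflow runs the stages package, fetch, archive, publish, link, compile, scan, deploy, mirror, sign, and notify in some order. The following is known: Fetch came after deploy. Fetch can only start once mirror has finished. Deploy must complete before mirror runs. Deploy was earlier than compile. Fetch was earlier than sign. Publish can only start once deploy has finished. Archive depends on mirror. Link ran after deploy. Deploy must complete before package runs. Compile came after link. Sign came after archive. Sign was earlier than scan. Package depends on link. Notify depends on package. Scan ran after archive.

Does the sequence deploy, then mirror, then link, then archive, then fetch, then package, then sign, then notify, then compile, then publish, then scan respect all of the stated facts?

yes

Check each stated constraint against the proposed order — e.g. deploy is ahead of compile; deploy is ahead of publish. Every pair is in the required order; nothing is violated.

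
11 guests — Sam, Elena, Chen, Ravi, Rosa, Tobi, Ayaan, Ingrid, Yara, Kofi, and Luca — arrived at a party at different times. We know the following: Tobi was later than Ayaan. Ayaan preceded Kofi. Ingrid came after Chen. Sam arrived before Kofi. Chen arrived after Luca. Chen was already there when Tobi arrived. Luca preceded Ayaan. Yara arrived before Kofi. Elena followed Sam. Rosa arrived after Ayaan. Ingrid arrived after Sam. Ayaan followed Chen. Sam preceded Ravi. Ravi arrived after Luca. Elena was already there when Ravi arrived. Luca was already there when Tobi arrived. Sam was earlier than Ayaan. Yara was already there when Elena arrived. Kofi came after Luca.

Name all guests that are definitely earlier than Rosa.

Directly stated before Rosa: Ayaan.
Chen reaches Rosa via Chen → Ayaan → Rosa.
Luca reaches Rosa via Luca → Ayaan → Rosa.
Sam reaches Rosa via Sam → Ayaan → Rosa.
No chain forces Yara (or any of the others) ahead of Rosa.

Ayaan, Chen, Luca, Sam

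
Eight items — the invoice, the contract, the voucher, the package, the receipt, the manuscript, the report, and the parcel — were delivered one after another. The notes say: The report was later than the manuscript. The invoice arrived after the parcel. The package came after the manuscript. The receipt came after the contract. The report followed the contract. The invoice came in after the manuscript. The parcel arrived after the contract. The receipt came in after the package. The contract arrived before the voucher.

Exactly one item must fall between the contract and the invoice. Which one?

the parcel

Tracing the constraints gives the contract → the parcel → the invoice, so the parcel sits after the contract and before the invoice.
No other item is forced both after the contract and before the invoice.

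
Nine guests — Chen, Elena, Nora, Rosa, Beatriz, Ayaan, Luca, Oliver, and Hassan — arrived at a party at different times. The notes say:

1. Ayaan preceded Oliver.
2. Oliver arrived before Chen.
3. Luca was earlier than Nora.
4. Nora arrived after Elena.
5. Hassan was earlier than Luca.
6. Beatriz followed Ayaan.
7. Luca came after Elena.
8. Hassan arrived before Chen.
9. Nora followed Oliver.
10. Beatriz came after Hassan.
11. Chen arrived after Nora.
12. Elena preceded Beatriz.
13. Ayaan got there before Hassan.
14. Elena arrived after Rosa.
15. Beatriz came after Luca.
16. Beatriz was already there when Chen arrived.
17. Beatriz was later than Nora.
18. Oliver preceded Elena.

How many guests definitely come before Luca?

Directly stated before Luca: Elena and Hassan.
Ayaan reaches Luca via Ayaan → Hassan → Luca.
Oliver reaches Luca via Oliver → Elena → Luca.
Rosa reaches Luca via Rosa → Elena → Luca.
That's Ayaan, Elena, Hassan, Oliver, and Rosa — 5 in all.

5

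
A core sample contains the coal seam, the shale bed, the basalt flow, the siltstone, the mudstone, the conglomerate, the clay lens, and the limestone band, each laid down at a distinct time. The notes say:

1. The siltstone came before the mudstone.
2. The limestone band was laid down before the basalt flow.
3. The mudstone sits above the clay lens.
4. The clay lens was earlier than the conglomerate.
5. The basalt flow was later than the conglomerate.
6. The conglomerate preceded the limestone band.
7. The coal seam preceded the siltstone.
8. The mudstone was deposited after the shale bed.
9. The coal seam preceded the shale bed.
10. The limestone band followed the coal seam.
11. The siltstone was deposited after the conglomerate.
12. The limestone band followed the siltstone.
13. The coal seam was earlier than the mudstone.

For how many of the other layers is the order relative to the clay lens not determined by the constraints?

2

Forced after the clay lens: the basalt flow, the conglomerate, the limestone band, the mudstone, and the siltstone.
That leaves the coal seam and the shale bed with no forced order relative to the clay lens — 2.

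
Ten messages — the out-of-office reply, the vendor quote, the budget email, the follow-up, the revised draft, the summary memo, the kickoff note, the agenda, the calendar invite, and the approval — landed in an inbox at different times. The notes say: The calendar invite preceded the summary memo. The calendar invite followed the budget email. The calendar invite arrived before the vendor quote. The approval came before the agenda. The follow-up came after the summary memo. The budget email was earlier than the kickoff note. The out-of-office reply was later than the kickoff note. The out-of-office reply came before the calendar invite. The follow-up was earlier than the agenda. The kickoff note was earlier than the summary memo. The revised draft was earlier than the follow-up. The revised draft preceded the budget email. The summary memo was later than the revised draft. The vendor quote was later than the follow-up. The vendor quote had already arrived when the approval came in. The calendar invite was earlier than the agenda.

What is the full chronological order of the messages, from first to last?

The constraints fix every adjacent pair, so only one ordering works:
the revised draft → the budget email → the kickoff note → the out-of-office reply → the calendar invite → the summary memo → the follow-up → the vendor quote → the approval → the agenda.

the revised draft, the budget email, the kickoff note, the out-of-office reply, the calendar invite, the summary memo, the follow-up, the vendor quote, the approval, the agenda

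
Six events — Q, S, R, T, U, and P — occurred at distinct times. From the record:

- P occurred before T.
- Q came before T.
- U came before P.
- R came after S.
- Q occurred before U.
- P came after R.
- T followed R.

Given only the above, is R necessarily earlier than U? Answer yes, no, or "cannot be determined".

cannot be determined

No chain of stated constraints runs from R to U, and none runs from U to R either.
So the relative order of R and U is not fixed by the given facts.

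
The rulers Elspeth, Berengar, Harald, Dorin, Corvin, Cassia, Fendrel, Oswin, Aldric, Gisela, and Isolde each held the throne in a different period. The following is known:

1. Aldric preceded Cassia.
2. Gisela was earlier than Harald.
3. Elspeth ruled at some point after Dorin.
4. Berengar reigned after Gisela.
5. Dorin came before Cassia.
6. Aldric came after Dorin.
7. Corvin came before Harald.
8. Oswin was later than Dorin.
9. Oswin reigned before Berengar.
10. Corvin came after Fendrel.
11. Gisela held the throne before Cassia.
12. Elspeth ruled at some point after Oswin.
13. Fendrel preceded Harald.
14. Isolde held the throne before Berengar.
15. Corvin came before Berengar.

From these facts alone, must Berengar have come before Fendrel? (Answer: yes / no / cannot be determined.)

no

Tracing the constraints gives Fendrel → Corvin → Berengar, so Fendrel must come before Berengar.
That means Berengar cannot be before Fendrel.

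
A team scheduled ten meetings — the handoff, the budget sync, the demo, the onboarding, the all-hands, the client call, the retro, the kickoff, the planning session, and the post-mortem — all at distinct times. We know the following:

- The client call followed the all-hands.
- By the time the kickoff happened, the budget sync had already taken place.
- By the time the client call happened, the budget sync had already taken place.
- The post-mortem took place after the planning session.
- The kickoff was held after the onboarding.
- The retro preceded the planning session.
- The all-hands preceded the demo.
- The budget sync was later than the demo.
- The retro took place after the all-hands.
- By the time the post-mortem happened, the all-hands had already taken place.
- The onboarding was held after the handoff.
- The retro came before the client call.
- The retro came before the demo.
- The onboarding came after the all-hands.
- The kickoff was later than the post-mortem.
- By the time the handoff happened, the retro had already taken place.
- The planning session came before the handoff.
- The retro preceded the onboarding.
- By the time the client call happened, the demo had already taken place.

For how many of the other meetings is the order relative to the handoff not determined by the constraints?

4

Forced before the handoff: the all-hands, the planning session, and the retro; forced after the handoff: the kickoff and the onboarding.
That leaves the budget sync, the client call, the demo, and the post-mortem with no forced order relative to the handoff — 4.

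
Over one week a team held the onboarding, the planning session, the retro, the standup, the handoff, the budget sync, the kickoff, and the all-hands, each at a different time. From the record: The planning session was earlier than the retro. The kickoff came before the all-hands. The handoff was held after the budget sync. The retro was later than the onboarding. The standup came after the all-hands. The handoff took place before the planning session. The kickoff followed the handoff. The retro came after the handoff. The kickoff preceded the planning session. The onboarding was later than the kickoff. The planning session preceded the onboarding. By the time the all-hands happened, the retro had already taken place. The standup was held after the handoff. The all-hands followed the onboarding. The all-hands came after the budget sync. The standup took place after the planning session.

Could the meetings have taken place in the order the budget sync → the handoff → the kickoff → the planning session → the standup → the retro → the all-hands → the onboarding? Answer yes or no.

The constraints require the onboarding before the retro, but in the proposed sequence the retro appears ahead of the onboarding. That one violation is enough.

no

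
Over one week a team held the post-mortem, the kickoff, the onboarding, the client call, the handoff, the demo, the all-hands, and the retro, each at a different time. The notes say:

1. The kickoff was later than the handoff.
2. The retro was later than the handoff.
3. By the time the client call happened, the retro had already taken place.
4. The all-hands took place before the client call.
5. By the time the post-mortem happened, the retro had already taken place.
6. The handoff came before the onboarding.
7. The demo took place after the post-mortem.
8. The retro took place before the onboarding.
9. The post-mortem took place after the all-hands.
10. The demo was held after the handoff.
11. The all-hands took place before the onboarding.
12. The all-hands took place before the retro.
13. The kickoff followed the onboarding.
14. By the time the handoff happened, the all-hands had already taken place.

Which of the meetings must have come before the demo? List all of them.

Directly stated before the demo: the handoff and the post-mortem.
The all-hands reaches the demo via the all-hands → the post-mortem → the demo.
The retro reaches the demo via the retro → the post-mortem → the demo.
No chain forces the onboarding (or any of the others) ahead of the demo.

the all-hands, the handoff, the post-mortem, the retro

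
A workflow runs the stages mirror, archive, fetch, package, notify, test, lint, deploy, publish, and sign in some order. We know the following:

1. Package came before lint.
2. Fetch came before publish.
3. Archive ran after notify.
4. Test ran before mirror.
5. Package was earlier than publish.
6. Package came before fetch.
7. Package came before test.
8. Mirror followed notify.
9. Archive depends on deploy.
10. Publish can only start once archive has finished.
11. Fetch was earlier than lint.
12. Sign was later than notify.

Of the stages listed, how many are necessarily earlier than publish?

Directly stated before publish: archive, fetch, and package.
Deploy reaches publish via deploy → archive → publish.
Notify reaches publish via notify → archive → publish.
No chain forces lint (or any of the others) ahead of publish.
That's archive, deploy, fetch, notify, and package — 5 in all.

5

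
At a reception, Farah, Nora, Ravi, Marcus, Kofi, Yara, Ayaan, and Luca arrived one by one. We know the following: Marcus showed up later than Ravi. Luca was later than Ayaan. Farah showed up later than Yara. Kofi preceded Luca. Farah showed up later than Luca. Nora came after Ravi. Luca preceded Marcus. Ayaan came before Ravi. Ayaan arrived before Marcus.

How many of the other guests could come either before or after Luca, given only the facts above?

3

Forced before Luca: Ayaan and Kofi; forced after Luca: Farah and Marcus.
That leaves Nora, Ravi, and Yara with no forced order relative to Luca — 3.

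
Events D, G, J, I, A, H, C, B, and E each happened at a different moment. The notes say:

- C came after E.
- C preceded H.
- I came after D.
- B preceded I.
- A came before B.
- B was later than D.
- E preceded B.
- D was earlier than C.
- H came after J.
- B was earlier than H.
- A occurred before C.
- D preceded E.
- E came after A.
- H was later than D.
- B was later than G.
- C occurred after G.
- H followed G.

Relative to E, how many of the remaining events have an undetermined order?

Forced before E: A and D; forced after E: B, C, H, and I.
That leaves G and J with no forced order relative to E — 2.

2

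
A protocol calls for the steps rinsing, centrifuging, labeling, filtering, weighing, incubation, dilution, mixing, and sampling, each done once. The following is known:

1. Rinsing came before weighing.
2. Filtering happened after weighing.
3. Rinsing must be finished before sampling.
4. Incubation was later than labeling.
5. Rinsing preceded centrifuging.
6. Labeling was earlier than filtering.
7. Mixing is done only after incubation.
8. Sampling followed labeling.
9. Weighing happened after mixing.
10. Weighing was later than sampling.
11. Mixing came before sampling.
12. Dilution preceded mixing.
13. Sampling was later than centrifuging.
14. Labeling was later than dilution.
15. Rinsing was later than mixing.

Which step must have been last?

Every other step has a chain of constraints placing it before filtering, so filtering is last.

filtering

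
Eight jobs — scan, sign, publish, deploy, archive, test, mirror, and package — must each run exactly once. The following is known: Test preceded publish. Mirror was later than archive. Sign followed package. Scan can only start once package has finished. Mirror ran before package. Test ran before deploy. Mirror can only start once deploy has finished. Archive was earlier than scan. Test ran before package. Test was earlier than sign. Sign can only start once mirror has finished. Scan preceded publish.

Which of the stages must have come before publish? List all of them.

archive, deploy, mirror, package, scan, test

Directly stated before publish: scan and test.
Archive reaches publish via archive → scan → publish.
Deploy reaches publish via deploy → mirror → package → scan → publish.
Mirror reaches publish via mirror → package → scan → publish.
Likewise package reaches publish by chaining the stated constraints.
No chain forces sign ahead of publish.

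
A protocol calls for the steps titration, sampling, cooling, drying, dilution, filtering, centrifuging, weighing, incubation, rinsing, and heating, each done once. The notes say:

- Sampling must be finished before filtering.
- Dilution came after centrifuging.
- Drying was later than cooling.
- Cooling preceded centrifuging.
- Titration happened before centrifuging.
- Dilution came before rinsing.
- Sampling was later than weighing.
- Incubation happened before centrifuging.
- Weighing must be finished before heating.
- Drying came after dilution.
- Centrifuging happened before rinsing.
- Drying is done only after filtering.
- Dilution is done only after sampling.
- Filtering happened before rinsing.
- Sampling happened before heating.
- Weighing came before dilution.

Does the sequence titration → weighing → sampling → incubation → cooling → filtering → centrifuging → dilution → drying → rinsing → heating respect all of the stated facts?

yes

Check each stated constraint against the proposed order — e.g. sampling is ahead of heating; weighing is ahead of heating. Every pair is in the required order; nothing is violated.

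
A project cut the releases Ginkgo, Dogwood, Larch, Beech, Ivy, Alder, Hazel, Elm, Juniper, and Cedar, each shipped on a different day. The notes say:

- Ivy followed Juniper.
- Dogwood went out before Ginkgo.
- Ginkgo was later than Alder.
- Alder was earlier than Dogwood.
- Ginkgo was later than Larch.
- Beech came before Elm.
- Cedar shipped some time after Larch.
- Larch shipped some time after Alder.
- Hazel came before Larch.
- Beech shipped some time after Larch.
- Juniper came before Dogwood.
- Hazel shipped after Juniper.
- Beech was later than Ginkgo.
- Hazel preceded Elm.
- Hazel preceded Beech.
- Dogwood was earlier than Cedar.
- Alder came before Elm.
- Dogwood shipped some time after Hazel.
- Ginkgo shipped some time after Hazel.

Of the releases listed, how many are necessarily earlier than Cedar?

Directly stated before Cedar: Dogwood and Larch.
Alder reaches Cedar via Alder → Dogwood → Cedar.
Hazel reaches Cedar via Hazel → Larch → Cedar.
Juniper reaches Cedar via Juniper → Dogwood → Cedar.
That's Alder, Dogwood, Hazel, Juniper, and Larch — 5 in all.

5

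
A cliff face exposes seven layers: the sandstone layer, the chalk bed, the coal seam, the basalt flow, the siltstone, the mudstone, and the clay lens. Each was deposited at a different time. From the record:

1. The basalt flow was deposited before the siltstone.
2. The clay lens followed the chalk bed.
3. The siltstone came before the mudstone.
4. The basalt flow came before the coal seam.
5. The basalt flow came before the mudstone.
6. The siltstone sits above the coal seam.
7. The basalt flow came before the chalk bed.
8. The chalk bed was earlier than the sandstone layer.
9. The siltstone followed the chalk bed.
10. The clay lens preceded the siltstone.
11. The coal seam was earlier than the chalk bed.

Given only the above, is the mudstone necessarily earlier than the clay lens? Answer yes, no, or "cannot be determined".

no

Tracing the constraints gives the clay lens → the siltstone → the mudstone, so the clay lens must come before the mudstone.
That means the mudstone cannot be before the clay lens.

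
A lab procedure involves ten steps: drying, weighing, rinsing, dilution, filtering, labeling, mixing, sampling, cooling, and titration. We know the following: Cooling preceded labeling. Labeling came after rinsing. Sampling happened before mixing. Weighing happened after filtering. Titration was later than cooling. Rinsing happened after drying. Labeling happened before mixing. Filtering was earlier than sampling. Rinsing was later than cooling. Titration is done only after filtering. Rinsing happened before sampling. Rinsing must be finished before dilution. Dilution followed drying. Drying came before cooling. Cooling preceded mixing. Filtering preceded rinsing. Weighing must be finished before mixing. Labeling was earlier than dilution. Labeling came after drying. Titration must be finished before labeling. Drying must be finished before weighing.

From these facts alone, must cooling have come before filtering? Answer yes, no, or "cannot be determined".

cannot be determined

No chain of stated constraints runs from cooling to filtering, and none runs from filtering to cooling either.
So the relative order of cooling and filtering is not fixed by the given facts.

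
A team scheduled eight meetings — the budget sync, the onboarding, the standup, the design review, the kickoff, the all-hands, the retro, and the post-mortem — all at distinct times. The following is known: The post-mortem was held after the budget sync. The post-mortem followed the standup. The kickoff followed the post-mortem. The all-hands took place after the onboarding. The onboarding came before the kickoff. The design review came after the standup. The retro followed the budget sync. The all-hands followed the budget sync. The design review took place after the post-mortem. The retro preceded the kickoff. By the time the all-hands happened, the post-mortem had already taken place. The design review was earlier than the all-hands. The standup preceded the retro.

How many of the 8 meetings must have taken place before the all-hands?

5

Directly stated before the all-hands: the budget sync, the design review, the onboarding, and the post-mortem.
The standup reaches the all-hands via the standup → the post-mortem → the all-hands.
No chain forces the retro (or any of the others) ahead of the all-hands.
That's the budget sync, the design review, the onboarding, the post-mortem, and the standup — 5 in all.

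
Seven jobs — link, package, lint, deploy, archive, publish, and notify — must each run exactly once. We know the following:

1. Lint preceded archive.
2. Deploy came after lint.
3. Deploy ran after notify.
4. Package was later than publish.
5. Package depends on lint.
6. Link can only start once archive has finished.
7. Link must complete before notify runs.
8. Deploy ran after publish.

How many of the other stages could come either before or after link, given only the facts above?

2

Forced before link: archive and lint; forced after link: deploy and notify.
That leaves package and publish with no forced order relative to link — 2.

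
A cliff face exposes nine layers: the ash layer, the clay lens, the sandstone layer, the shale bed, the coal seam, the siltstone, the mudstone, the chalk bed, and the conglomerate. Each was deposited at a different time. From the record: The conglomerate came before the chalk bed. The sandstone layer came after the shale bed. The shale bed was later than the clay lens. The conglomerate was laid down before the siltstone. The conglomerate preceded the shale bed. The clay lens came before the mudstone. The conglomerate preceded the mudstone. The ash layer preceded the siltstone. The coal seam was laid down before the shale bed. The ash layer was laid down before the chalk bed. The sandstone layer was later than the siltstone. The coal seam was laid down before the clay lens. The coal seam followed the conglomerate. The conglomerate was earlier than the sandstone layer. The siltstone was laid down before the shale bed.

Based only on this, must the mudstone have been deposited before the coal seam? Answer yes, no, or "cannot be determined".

no

Tracing the constraints gives the coal seam → the clay lens → the mudstone, so the coal seam must come before the mudstone.
That means the mudstone cannot be before the coal seam.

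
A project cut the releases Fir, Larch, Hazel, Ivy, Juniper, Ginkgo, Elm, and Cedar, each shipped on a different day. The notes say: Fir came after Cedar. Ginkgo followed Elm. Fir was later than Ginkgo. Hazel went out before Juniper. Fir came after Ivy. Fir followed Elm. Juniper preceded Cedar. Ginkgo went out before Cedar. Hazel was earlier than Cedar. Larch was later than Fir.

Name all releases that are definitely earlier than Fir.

Cedar, Elm, Ginkgo, Hazel, Ivy, Juniper

Directly stated before Fir: Cedar, Elm, Ginkgo, and Ivy.
Hazel reaches Fir via Hazel → Cedar → Fir.
Juniper reaches Fir via Juniper → Cedar → Fir.
No chain forces Larch ahead of Fir.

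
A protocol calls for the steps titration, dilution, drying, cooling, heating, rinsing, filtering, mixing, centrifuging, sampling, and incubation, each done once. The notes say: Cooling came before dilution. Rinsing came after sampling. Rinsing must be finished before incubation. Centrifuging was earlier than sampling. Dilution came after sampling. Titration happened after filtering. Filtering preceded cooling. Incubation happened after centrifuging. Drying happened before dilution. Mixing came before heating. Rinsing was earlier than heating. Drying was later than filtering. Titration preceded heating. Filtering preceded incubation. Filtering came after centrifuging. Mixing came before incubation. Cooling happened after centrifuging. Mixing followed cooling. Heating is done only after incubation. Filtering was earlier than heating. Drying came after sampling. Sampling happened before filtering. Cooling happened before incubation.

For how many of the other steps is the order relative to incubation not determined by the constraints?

3

Forced before incubation: centrifuging, cooling, filtering, mixing, rinsing, and sampling; forced after incubation: heating.
That leaves dilution, drying, and titration with no forced order relative to incubation — 3.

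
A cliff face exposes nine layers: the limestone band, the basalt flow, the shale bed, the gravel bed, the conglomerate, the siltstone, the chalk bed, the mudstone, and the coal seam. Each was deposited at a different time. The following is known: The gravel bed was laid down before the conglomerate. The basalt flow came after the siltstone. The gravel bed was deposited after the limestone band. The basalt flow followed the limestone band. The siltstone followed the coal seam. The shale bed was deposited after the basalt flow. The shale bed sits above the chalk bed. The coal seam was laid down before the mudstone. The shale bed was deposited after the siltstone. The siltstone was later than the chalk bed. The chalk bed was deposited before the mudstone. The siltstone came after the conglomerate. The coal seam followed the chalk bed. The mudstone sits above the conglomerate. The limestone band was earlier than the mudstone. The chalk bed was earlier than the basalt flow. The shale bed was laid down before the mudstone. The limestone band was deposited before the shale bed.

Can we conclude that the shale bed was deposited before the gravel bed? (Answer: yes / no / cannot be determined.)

Tracing the constraints gives the gravel bed → the conglomerate → the siltstone → the shale bed, so the gravel bed must come before the shale bed.
That means the shale bed cannot be before the gravel bed.

no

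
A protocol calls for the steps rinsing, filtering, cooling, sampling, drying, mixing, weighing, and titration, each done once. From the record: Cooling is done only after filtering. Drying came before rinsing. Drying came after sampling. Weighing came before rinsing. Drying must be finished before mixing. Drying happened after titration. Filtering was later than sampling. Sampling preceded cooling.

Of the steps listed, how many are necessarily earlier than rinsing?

Directly stated before rinsing: drying and weighing.
Sampling reaches rinsing via sampling → drying → rinsing.
Titration reaches rinsing via titration → drying → rinsing.
No chain forces cooling (or any of the others) ahead of rinsing.
That's drying, sampling, titration, and weighing — 4 in all.

4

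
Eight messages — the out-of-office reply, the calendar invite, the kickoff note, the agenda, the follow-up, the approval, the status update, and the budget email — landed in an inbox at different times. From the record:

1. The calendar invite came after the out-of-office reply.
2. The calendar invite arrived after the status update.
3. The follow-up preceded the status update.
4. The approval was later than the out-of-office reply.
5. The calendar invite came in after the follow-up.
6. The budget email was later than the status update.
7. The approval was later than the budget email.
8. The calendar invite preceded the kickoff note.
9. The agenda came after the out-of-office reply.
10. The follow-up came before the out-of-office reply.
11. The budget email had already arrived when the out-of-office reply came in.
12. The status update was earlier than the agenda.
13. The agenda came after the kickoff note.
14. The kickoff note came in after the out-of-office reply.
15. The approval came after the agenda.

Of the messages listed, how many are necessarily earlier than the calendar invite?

4

Directly stated before the calendar invite: the follow-up, the out-of-office reply, and the status update.
The budget email reaches the calendar invite via the budget email → the out-of-office reply → the calendar invite.
No chain forces the agenda (or any of the others) ahead of the calendar invite.
That's the budget email, the follow-up, the out-of-office reply, and the status update — 4 in all.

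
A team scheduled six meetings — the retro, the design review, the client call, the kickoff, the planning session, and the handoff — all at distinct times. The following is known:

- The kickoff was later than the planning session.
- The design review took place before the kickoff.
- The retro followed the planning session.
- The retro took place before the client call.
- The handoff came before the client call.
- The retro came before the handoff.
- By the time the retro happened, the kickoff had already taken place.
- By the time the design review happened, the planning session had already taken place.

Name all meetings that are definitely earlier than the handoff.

Directly stated before the handoff: the retro.
The design review reaches the handoff via the design review → the kickoff → the retro → the handoff.
The kickoff reaches the handoff via the kickoff → the retro → the handoff.
The planning session reaches the handoff via the planning session → the retro → the handoff.

the design review, the kickoff, the planning session, the retro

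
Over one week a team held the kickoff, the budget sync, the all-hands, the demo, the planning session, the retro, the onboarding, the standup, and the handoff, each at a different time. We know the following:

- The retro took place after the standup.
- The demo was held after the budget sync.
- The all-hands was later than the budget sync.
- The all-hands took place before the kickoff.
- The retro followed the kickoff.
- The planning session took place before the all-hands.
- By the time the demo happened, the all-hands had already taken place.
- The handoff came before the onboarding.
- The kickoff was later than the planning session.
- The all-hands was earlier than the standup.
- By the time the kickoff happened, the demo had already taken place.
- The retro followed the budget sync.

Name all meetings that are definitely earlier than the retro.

Directly stated before the retro: the budget sync, the kickoff, and the standup.
The all-hands reaches the retro via the all-hands → the standup → the retro.
The demo reaches the retro via the demo → the kickoff → the retro.
The planning session reaches the retro via the planning session → the kickoff → the retro.

the all-hands, the budget sync, the demo, the kickoff, the planning session, the standup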